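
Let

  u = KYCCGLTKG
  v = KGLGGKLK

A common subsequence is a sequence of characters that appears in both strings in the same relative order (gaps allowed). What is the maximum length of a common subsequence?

4

One common subsequence of length 4: K at u[1]=v[1] → G at u[5]=v[5] → L at u[6]=v[7] → K at u[8]=v[8]. The LCS DP gives dp[9][8] = 4, so this is optimal.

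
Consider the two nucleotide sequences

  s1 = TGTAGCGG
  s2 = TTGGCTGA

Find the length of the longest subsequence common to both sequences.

Let dp[i][j] be the LCS length of the first i bases of s1 and the first j bases of s2. dp[i][j] = dp[i-1][j-1]+1 when the i-th and j-th bases match, else max(dp[i-1][j], dp[i][j-1]).
    ·  T  T  G  G  C  T  G  A
 ·  0  0  0  0  0  0  0  0  0
 T  0  1  1  1  1  1  1  1  1
 G  0  1  1  2  2  2  2  2  2
 T  0  1  2  2  2  2  3  3  3
 A  0  1  2  2  2  2  3  3  4
 G  0  1  2  3  3  3  3  4  4
 C  0  1  2  3  3  4  4  4  4
 G  0  1  2  3  4  4  4  5  5
 G  0  1  2  3  4  4  4  5  5
dp[8][8] = 5. One LCS (by backtracking along matches): TGGCG.

5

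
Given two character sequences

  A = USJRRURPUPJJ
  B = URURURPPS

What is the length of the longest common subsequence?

7

Pick U (A #1, B #1), R (A #4, B #2), R (A #5, B #4), U (A #6, B #5), R (A #7, B #6), P (A #8, B #7), P (A #10, B #8); all 7 characters appear in both, in order. The LCS DP gives dp[12][9] = 7, so this is optimal.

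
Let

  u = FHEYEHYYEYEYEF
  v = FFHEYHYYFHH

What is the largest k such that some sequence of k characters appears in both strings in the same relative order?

8

One common subsequence of length 8: F [1,2], then H [2,3], then E [3,4], then Y [4,5], then H [6,6], then Y [10,7], then Y [12,8], then F [14,9]. Since dp[14][11] = 8, nothing longer is possible.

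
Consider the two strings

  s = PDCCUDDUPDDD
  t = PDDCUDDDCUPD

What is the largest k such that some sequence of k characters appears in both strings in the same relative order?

9

Match P (s #1, t #1); then D (s #2, t #3); then C (s #4, t #4); then U (s #5, t #5); then D (s #6, t #7); then D (s #7, t #8); then U (s #8, t #10); then P (s #9, t #11); then D (s #12, t #12) — 9 characters in the same relative order in both. Since dp[12][12] = 9, nothing longer is possible.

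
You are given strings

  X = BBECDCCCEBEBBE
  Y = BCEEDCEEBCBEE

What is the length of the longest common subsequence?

Match B [1,1], E [3,4], D [5,5], C [8,6], E [9,7], E [11,8], B [12,9], B [13,11], E [14,13] — 9 characters in the same relative order in both. The LCS DP gives dp[14][13] = 9, so this is optimal.

9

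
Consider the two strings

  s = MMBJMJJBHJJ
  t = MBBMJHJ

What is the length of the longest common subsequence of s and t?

Let dp[i][j] be the LCS length of the first i characters of s and the first j characters of t. dp[i][j] = dp[i-1][j-1]+1 when the i-th and j-th characters match, else max(dp[i-1][j], dp[i][j-1]).
    ·  M  B  B  M  J  H  J
 ·  0  0  0  0  0  0  0  0
 M  0  1  1  1  1  1  1  1
 M  0  1  1  1  2  2  2  2
 B  0  1  2  2  2  2  2  2
 J  0  1  2  2  2  3  3  3
 M  0  1  2  2  3  3  3  3
 J  0  1  2  2  3  4  4  4
 J  0  1  2  2  3  4  4  5
 B  0  1  2  3  3  4  4  5
 H  0  1  2  3  3  4  5  5
 J  0  1  2  3  3  4  5  6
 J  0  1  2  3  3  4  5  6
dp[11][7] = 6. One LCS (by backtracking along matches): MBMJHJ.

6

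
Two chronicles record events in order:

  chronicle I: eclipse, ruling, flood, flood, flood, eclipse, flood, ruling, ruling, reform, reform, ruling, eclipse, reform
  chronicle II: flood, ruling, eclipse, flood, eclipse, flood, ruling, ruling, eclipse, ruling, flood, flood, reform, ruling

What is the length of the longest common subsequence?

Pick eclipse at chronicle I[1]=chronicle II[3]; then flood at chronicle I[5]=chronicle II[4]; then eclipse at chronicle I[6]=chronicle II[5]; then flood at chronicle I[7]=chronicle II[6]; then ruling at chronicle I[8]=chronicle II[8]; then ruling at chronicle I[9]=chronicle II[10]; then reform at chronicle I[11]=chronicle II[13]; then ruling at chronicle I[12]=chronicle II[14]; all 8 events appear in both, in order. dp[14][14] = 8 confirms this is the maximum.

8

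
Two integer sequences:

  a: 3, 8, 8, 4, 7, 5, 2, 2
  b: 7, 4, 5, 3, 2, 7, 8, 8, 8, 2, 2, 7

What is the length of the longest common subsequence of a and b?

One common subsequence of length 5: 3 (a #1, b #4) → 8 (a #2, b #8) → 8 (a #3, b #9) → 2 (a #7, b #10) → 2 (a #8, b #11). Since dp[8][12] = 5, nothing longer is possible.

5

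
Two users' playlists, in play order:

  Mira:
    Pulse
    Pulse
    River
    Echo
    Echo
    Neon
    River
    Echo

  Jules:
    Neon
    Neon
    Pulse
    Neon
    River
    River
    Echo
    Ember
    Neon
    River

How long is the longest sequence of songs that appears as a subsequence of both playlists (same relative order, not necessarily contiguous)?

5

Match Pulse at Mira[1]=Jules[3], then River at Mira[3]=Jules[6], then Echo at Mira[4]=Jules[7], then Neon at Mira[6]=Jules[9], then River at Mira[7]=Jules[10] — 5 songs in the same relative order in both. The LCS DP gives dp[8][10] = 5, so this is optimal.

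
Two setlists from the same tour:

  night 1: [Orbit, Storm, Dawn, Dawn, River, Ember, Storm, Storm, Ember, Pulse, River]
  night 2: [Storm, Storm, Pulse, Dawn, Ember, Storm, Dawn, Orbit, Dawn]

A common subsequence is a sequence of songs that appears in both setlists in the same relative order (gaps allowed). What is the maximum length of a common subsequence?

Taking Storm (night 1 #2, night 2 #2) → Dawn (night 1 #4, night 2 #4) → Ember (night 1 #6, night 2 #5) → Storm (night 1 #7, night 2 #6) gives a common subsequence of length 4. Since dp[11][9] = 4, nothing longer is possible.

4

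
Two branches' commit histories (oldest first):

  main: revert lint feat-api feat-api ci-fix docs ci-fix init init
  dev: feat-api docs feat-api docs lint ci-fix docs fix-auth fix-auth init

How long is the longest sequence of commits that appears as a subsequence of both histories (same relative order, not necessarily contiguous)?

One common subsequence of length 5: feat-api (main #3, dev #1), then feat-api (main #4, dev #3), then ci-fix (main #5, dev #6), then docs (main #6, dev #7), then init (main #9, dev #10). dp[9][10] = 5 confirms this is the maximum.

5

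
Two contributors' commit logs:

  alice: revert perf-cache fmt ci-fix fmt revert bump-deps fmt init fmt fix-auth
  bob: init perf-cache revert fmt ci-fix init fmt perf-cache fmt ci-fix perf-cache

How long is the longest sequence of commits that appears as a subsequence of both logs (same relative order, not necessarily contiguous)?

5

Match revert [1,3], then fmt [3,4], then ci-fix [4,5], then fmt [5,7], then fmt [8,9] — 5 commits in the same relative order in both, and the DP table's final entry dp[11][11] is also 5, so no common subsequence is longer.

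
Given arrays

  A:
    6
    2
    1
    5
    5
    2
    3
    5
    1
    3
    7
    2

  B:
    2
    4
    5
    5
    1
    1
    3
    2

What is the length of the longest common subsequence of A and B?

6

Pick 2 (A #2, B #1) → 5 (A #4, B #3) → 5 (A #5, B #4) → 1 (A #9, B #6) → 3 (A #10, B #7) → 2 (A #12, B #8); all 6 values appear in both, in order. dp[12][8] = 6 confirms this is the maximum.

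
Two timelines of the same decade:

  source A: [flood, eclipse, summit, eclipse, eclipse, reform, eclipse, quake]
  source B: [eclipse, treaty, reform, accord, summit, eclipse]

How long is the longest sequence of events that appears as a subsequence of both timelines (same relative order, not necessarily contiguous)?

Pick eclipse at source A[2]=source B[1] → summit at source A[3]=source B[5] → eclipse at source A[7]=source B[6]; all 3 events appear in both, in order. dp[8][6] = 3 confirms this is the maximum.

3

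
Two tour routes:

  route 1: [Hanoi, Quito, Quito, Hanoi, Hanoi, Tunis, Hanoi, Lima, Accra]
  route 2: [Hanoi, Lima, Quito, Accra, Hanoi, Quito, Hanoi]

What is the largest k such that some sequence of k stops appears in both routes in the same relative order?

Match Hanoi [1,1], then Quito [2,3], then Quito [3,6], then Hanoi [7,7] — 4 stops in the same relative order in both, and the DP table's final entry dp[9][7] is also 4, so no common subsequence is longer.

4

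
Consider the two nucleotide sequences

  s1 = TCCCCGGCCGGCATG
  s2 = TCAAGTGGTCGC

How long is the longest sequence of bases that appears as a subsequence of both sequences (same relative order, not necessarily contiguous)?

7

Taking T (s1 #1, s2 #1) → C (s1 #2, s2 #2) → G (s1 #6, s2 #7) → G (s1 #7, s2 #8) → C (s1 #9, s2 #10) → G (s1 #11, s2 #11) → C (s1 #12, s2 #12) gives a common subsequence of length 7. Since dp[15][12] = 7, nothing longer is possible.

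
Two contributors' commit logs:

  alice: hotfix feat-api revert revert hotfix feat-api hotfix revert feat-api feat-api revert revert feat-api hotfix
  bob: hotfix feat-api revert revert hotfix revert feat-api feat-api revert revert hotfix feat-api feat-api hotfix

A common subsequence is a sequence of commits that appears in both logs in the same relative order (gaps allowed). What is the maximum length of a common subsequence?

12

Pick hotfix [1,1]; then feat-api [2,2]; then revert [3,3]; then revert [4,4]; then hotfix [7,5]; then revert [8,6]; then feat-api [9,7]; then feat-api [10,8]; then revert [11,9]; then revert [12,10]; then feat-api [13,13]; then hotfix [14,14]; all 12 commits appear in both, in order, and the DP table's final entry dp[14][14] is also 12, so no common subsequence is longer.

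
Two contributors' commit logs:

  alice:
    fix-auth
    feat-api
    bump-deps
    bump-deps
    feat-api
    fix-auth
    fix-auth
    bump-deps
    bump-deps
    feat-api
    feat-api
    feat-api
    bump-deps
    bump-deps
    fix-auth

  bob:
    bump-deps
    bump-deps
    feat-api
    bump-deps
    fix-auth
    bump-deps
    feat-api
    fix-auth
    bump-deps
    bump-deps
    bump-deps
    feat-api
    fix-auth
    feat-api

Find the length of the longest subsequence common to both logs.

9

Match feat-api at alice[2]=bob[3], bump-deps at alice[3]=bob[4], bump-deps at alice[4]=bob[6], feat-api at alice[5]=bob[7], fix-auth at alice[6]=bob[8], bump-deps at alice[8]=bob[10], bump-deps at alice[9]=bob[11], feat-api at alice[10]=bob[12], feat-api at alice[12]=bob[14] — 9 commits in the same relative order in both. The LCS DP gives dp[15][14] = 9, so this is optimal.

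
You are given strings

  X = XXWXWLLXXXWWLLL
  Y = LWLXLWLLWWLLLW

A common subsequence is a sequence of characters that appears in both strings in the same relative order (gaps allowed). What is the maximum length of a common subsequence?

Taking W at X[3]=Y[2]; then X at X[4]=Y[4]; then W at X[5]=Y[6]; then L at X[6]=Y[7]; then L at X[7]=Y[8]; then W at X[11]=Y[9]; then W at X[12]=Y[10]; then L at X[13]=Y[11]; then L at X[14]=Y[12]; then L at X[15]=Y[13] gives a common subsequence of length 10. dp[15][14] = 10 confirms this is the maximum.

10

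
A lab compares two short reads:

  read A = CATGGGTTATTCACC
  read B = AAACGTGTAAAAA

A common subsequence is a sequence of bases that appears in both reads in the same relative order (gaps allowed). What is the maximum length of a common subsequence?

6

Match C [1,4] → T [3,6] → G [6,7] → T [7,8] → A [9,12] → A [13,13] — 6 bases in the same relative order in both. dp[15][13] = 6 confirms this is the maximum.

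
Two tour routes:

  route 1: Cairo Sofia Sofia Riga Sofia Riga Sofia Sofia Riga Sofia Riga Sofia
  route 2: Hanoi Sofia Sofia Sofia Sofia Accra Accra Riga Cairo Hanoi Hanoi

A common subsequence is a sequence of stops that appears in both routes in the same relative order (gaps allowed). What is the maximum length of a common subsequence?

One common subsequence of length 5: Sofia [2,2] → Sofia [3,3] → Sofia [5,4] → Sofia [7,5] → Riga [9,8]. dp[12][11] = 5 confirms this is the maximum.

5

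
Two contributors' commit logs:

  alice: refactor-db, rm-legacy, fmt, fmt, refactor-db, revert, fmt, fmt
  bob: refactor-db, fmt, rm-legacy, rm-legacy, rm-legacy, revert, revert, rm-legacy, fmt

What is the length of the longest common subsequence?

4

Taking refactor-db (alice #1, bob #1), rm-legacy (alice #2, bob #5), revert (alice #6, bob #7), fmt (alice #8, bob #9) gives a common subsequence of length 4. The LCS DP gives dp[8][9] = 4, so this is optimal.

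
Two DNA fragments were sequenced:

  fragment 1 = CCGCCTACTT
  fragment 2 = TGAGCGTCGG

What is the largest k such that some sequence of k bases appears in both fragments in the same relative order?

4

Let dp[i][j] be the LCS length of the first i bases of fragment 1 and the first j bases of fragment 2. dp[i][j] = dp[i-1][j-1]+1 when the i-th and j-th bases match, else max(dp[i-1][j], dp[i][j-1]).
    ·  T  G  A  G  C  G  T  C  G  G
 ·  0  0  0  0  0  0  0  0  0  0  0
 C  0  0  0  0  0  1  1  1  1  1  1
 C  0  0  0  0  0  1  1  1  2  2  2
 G  0  0  1  1  1  1  2  2  2  3  3
 C  0  0  1  1  1  2  2  2  3  3  3
 C  0  0  1  1  1  2  2  2  3  3  3
 T  0  1  1  1  1  2  2  3  3  3  3
 A  0  1  1  2  2  2  2  3  3  3  3
 C  0  1  1  2  2  3  3  3  4  4  4
 T  0  1  1  2  2  3  3  4  4  4  4
 T  0  1  1  2  2  3  3  4  4  4  4
dp[10][10] = 4. One LCS (by backtracking along matches): CGTC.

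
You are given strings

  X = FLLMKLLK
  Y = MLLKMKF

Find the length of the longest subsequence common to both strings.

4

Match L at X[2]=Y[2] → L at X[3]=Y[3] → M at X[4]=Y[5] → K at X[5]=Y[6] — 4 characters in the same relative order in both. dp[8][7] = 4 confirms this is the maximum.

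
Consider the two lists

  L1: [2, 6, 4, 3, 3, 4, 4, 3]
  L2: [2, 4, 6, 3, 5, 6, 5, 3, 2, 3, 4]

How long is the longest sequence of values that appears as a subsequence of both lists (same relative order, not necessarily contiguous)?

5

Let dp[i][j] be the LCS length of the first i values of L1 and the first j values of L2. dp[i][j] = dp[i-1][j-1]+1 when the i-th and j-th values match, else max(dp[i-1][j], dp[i][j-1]).
    ·  2  4  6  3  5  6  5  3  2  3  4
 ·  0  0  0  0  0  0  0  0  0  0  0  0
 2  0  1  1  1  1  1  1  1  1  1  1  1
 6  0  1  1  2  2  2  2  2  2  2  2  2
 4  0  1  2  2  2  2  2  2  2  2  2  3
 3  0  1  2  2  3  3  3  3  3  3  3  3
 3  0  1  2  2  3  3  3  3  4  4  4  4
 4  0  1  2  2  3  3  3  3  4  4  4  5
 4  0  1  2  2  3  3  3  3  4  4  4  5
 3  0  1  2  2  3  3  3  3  4  4  5  5
dp[8][11] = 5. One LCS (by backtracking along matches): 2, 6, 3, 3, 4.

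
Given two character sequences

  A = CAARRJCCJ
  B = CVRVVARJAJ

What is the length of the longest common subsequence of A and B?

5

Match C (A #1, B #1), then A (A #3, B #6), then R (A #5, B #7), then J (A #6, B #8), then J (A #9, B #10) — 5 characters in the same relative order in both. dp[9][10] = 5 confirms this is the maximum.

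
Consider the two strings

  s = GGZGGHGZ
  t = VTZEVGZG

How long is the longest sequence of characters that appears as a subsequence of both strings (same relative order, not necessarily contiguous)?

3

Pick G [2,6]; then Z [3,7]; then G [7,8]; all 3 characters appear in both, in order. Since dp[8][8] = 3, nothing longer is possible.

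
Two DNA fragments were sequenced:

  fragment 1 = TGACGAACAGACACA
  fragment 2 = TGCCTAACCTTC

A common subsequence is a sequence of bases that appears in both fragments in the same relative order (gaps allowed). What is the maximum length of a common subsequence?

8

Pick T (fragment 1 #1, fragment 2 #1); then G (fragment 1 #2, fragment 2 #2); then C (fragment 1 #4, fragment 2 #4); then A (fragment 1 #6, fragment 2 #6); then A (fragment 1 #7, fragment 2 #7); then C (fragment 1 #8, fragment 2 #8); then C (fragment 1 #12, fragment 2 #9); then C (fragment 1 #14, fragment 2 #12); all 8 bases appear in both, in order. The LCS DP gives dp[15][12] = 8, so this is optimal.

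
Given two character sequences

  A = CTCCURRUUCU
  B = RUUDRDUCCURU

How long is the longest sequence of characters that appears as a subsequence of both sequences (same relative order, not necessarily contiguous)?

5

Match C at A[3]=B[8]; then C at A[4]=B[9]; then U at A[5]=B[10]; then R at A[7]=B[11]; then U at A[11]=B[12] — 5 characters in the same relative order in both. Since dp[11][12] = 5, nothing longer is possible.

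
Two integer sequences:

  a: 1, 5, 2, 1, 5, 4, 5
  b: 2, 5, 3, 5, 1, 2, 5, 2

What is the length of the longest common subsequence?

3

Match 1 (a #1, b #5), then 5 (a #2, b #7), then 2 (a #3, b #8) — 3 values in the same relative order in both, and the DP table's final entry dp[7][8] is also 3, so no common subsequence is longer.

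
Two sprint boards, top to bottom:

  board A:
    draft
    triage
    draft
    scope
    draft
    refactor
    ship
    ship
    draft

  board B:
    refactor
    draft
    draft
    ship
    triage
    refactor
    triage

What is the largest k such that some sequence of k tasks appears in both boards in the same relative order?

Match draft [1,3] → triage [2,5] → refactor [6,6] — 3 tasks in the same relative order in both. The LCS DP gives dp[9][7] = 3, so this is optimal.

3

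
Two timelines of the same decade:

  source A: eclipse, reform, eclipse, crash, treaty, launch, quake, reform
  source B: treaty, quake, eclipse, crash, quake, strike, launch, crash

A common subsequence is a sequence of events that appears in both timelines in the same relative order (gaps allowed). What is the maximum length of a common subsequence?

Match eclipse [3,3]; then crash [4,4]; then launch [6,7] — 3 events in the same relative order in both. The LCS DP gives dp[8][8] = 3, so this is optimal.

3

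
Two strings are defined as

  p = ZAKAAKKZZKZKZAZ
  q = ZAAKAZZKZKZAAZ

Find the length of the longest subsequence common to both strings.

12

Taking Z (p #1, q #1), then A (p #2, q #3), then K (p #3, q #4), then A (p #5, q #5), then Z (p #8, q #6), then Z (p #9, q #7), then K (p #10, q #8), then Z (p #11, q #9), then K (p #12, q #10), then Z (p #13, q #11), then A (p #14, q #13), then Z (p #15, q #14) gives a common subsequence of length 12, and the DP table's final entry dp[15][14] is also 12, so no common subsequence is longer.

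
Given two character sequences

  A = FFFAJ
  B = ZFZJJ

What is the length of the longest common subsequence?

2

Taking F [1,2] → J [5,5] gives a common subsequence of length 2. The LCS DP gives dp[5][5] = 2, so this is optimal.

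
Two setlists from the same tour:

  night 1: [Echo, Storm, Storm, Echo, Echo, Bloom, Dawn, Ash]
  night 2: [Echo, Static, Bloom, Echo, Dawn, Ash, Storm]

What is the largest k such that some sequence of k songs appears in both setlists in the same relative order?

One common subsequence of length 4: Echo (night 1 #1, night 2 #1), then Echo (night 1 #5, night 2 #4), then Dawn (night 1 #7, night 2 #5), then Ash (night 1 #8, night 2 #6). The LCS DP gives dp[8][7] = 4, so this is optimal.

4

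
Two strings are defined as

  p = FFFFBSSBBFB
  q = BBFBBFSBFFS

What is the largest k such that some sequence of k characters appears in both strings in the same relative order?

Match F [1,3], F [2,6], F [3,9], F [4,10], S [7,11] — 5 characters in the same relative order in both, and the DP table's final entry dp[11][11] is also 5, so no common subsequence is longer.

5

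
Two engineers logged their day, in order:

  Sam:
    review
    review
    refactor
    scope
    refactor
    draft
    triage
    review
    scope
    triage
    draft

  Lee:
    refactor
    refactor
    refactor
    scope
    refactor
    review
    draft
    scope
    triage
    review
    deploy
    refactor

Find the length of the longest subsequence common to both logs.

6

Pick refactor (Sam #3, Lee #3), then scope (Sam #4, Lee #4), then refactor (Sam #5, Lee #5), then draft (Sam #6, Lee #7), then triage (Sam #7, Lee #9), then review (Sam #8, Lee #10); all 6 tasks appear in both, in order. The LCS DP gives dp[11][12] = 6, so this is optimal.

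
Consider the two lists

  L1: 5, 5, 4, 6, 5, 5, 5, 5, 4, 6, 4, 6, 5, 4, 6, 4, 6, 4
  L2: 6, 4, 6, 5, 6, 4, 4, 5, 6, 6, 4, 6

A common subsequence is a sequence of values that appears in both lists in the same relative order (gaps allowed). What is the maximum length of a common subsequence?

9

One common subsequence of length 9: 4 at L1[3]=L2[2] → 6 at L1[4]=L2[3] → 5 at L1[5]=L2[4] → 4 at L1[9]=L2[6] → 4 at L1[11]=L2[7] → 6 at L1[12]=L2[9] → 6 at L1[15]=L2[10] → 4 at L1[16]=L2[11] → 6 at L1[17]=L2[12], and the DP table's final entry dp[18][12] is also 9, so no common subsequence is longer.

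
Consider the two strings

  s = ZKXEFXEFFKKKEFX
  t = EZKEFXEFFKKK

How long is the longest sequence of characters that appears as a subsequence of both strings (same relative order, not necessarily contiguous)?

11

Match Z at s[1]=t[2] → K at s[2]=t[3] → E at s[4]=t[4] → F at s[5]=t[5] → X at s[6]=t[6] → E at s[7]=t[7] → F at s[8]=t[8] → F at s[9]=t[9] → K at s[10]=t[10] → K at s[11]=t[11] → K at s[12]=t[12] — 11 characters in the same relative order in both. The LCS DP gives dp[15][12] = 11, so this is optimal.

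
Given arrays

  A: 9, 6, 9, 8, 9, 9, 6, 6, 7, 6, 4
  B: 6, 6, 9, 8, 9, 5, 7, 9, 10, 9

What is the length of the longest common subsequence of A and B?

Taking 6 [2,2] → 9 [3,3] → 8 [4,4] → 9 [5,8] → 9 [6,10] gives a common subsequence of length 5. Since dp[11][10] = 5, nothing longer is possible.

5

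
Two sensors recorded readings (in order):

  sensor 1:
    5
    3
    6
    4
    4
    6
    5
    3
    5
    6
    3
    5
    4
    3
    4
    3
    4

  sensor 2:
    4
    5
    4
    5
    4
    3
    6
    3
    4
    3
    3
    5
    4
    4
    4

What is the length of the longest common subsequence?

Match 5 [1,4]; then 3 [2,6]; then 6 [3,7]; then 4 [5,9]; then 3 [8,10]; then 3 [11,11]; then 5 [12,12]; then 4 [13,13]; then 4 [15,14]; then 4 [17,15] — 10 values in the same relative order in both. dp[17][15] = 10 confirms this is the maximum.

10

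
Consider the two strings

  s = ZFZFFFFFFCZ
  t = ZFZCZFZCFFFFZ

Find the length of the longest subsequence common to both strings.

9

Let dp[i][j] be the LCS length of the first i characters of s and the first j characters of t. dp[i][j] = dp[i-1][j-1]+1 when the i-th and j-th characters match, else max(dp[i-1][j], dp[i][j-1]).
    ·  Z  F  Z  C  Z  F  Z  C  F  F  F  F  Z
 ·  0  0  0  0  0  0  0  0  0  0  0  0  0  0
 Z  0  1  1  1  1  1  1  1  1  1  1  1  1  1
 F  0  1  2  2  2  2  2  2  2  2  2  2  2  2
 Z  0  1  2  3  3  3  3  3  3  3  3  3  3  3
 F  0  1  2  3  3  3  4  4  4  4  4  4  4  4
 F  0  1  2  3  3  3  4  4  4  5  5  5  5  5
 F  0  1  2  3  3  3  4  4  4  5  6  6  6  6
 F  0  1  2  3  3  3  4  4  4  5  6  7  7  7
 F  0  1  2  3  3  3  4  4  4  5  6  7  8  8
 F  0  1  2  3  3  3  4  4  4  5  6  7  8  8
 C  0  1  2  3  4  4  4  4  5  5  6  7  8  8
 Z  0  1  2  3  4  5  5  5  5  5  6  7  8  9
dp[11][13] = 9. One LCS (by backtracking along matches): ZFZFFFFFZ.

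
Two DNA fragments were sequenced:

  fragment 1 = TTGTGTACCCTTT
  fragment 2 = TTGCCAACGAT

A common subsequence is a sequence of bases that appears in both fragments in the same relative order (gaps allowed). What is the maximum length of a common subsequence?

7

Match T at fragment 1[2]=fragment 2[1], then T at fragment 1[4]=fragment 2[2], then G at fragment 1[5]=fragment 2[3], then C at fragment 1[8]=fragment 2[4], then C at fragment 1[9]=fragment 2[5], then C at fragment 1[10]=fragment 2[8], then T at fragment 1[13]=fragment 2[11] — 7 bases in the same relative order in both, and the DP table's final entry dp[13][11] is also 7, so no common subsequence is longer.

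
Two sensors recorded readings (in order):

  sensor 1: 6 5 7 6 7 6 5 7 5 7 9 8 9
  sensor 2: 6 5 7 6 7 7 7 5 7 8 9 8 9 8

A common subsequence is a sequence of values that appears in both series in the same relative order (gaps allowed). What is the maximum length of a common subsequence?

11

Taking 6 (sensor 1 #1, sensor 2 #1), 5 (sensor 1 #2, sensor 2 #2), 7 (sensor 1 #3, sensor 2 #3), 6 (sensor 1 #4, sensor 2 #4), 7 (sensor 1 #5, sensor 2 #6), 7 (sensor 1 #8, sensor 2 #7), 5 (sensor 1 #9, sensor 2 #8), 7 (sensor 1 #10, sensor 2 #9), 9 (sensor 1 #11, sensor 2 #11), 8 (sensor 1 #12, sensor 2 #12), 9 (sensor 1 #13, sensor 2 #13) gives a common subsequence of length 11. Since dp[13][14] = 11, nothing longer is possible.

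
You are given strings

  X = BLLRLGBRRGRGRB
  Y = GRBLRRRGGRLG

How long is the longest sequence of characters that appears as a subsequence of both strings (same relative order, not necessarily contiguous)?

Taking B [1,3] → L [3,4] → R [4,5] → R [8,6] → R [9,7] → G [10,9] → R [11,10] → G [12,12] gives a common subsequence of length 8. The LCS DP gives dp[14][12] = 8, so this is optimal.

8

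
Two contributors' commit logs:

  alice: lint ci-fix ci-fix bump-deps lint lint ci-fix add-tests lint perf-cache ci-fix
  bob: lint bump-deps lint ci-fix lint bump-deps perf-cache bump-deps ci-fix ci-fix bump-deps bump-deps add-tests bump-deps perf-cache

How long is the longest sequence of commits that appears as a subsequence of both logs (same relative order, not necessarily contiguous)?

7

Match lint (alice #1, bob #1), bump-deps (alice #4, bob #2), lint (alice #5, bob #3), lint (alice #6, bob #5), ci-fix (alice #7, bob #10), add-tests (alice #8, bob #13), perf-cache (alice #10, bob #15) — 7 commits in the same relative order in both, and the DP table's final entry dp[11][15] is also 7, so no common subsequence is longer.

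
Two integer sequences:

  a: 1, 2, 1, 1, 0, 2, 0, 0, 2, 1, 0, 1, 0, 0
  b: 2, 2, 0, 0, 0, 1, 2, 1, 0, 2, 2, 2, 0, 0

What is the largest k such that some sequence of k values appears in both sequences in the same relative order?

Pick 2 at a[2]=b[2], 0 at a[5]=b[3], 0 at a[7]=b[4], 0 at a[8]=b[5], 2 at a[9]=b[7], 1 at a[10]=b[8], 0 at a[11]=b[9], 0 at a[13]=b[13], 0 at a[14]=b[14]; all 9 values appear in both, in order. dp[14][14] = 9 confirms this is the maximum.

9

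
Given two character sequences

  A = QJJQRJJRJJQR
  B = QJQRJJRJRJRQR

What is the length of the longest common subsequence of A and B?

Match Q [1,1] → J [3,2] → Q [4,3] → R [5,4] → J [6,5] → J [7,6] → R [8,7] → J [9,8] → J [10,10] → Q [11,12] → R [12,13] — 11 characters in the same relative order in both. dp[12][13] = 11 confirms this is the maximum.

11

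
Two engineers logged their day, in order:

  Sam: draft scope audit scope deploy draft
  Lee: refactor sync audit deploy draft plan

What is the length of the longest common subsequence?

3

One common subsequence of length 3: audit (Sam #3, Lee #3), deploy (Sam #5, Lee #4), draft (Sam #6, Lee #5). Since dp[6][6] = 3, nothing longer is possible.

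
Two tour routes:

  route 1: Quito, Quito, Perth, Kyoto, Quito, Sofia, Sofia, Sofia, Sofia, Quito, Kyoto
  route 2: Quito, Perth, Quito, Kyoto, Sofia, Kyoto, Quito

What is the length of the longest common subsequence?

5

Pick Quito (route 1 #1, route 2 #1) → Quito (route 1 #2, route 2 #3) → Kyoto (route 1 #4, route 2 #4) → Sofia (route 1 #6, route 2 #5) → Quito (route 1 #10, route 2 #7); all 5 stops appear in both, in order. dp[11][7] = 5 confirms this is the maximum.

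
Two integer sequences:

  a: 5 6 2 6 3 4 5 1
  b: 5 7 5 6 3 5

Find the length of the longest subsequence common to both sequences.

4

One common subsequence of length 4: 5 [1,3] → 6 [4,4] → 3 [5,5] → 5 [7,6]. The LCS DP gives dp[8][6] = 4, so this is optimal.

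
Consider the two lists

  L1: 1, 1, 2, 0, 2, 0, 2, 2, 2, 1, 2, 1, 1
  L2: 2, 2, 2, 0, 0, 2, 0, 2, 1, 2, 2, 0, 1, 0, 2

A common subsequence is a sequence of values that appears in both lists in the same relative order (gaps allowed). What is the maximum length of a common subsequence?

9

Taking 2 (L1 #3, L2 #3); then 0 (L1 #4, L2 #5); then 2 (L1 #5, L2 #6); then 0 (L1 #6, L2 #7); then 2 (L1 #7, L2 #8); then 2 (L1 #8, L2 #10); then 2 (L1 #9, L2 #11); then 1 (L1 #10, L2 #13); then 2 (L1 #11, L2 #15) gives a common subsequence of length 9. dp[13][15] = 9 confirms this is the maximum.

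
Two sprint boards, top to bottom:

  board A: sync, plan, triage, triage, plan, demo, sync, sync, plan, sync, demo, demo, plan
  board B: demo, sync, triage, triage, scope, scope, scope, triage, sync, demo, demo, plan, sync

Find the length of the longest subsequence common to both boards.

7

Taking sync at board A[1]=board B[2] → triage at board A[3]=board B[4] → triage at board A[4]=board B[8] → sync at board A[10]=board B[9] → demo at board A[11]=board B[10] → demo at board A[12]=board B[11] → plan at board A[13]=board B[12] gives a common subsequence of length 7. The LCS DP gives dp[13][13] = 7, so this is optimal.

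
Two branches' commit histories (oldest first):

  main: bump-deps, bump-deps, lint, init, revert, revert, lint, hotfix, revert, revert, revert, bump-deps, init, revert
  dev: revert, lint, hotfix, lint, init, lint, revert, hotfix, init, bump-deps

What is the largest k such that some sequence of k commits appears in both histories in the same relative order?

Pick lint (main #3, dev #4); then init (main #4, dev #5); then revert (main #6, dev #7); then hotfix (main #8, dev #8); then bump-deps (main #12, dev #10); all 5 commits appear in both, in order. dp[14][10] = 5 confirms this is the maximum.

5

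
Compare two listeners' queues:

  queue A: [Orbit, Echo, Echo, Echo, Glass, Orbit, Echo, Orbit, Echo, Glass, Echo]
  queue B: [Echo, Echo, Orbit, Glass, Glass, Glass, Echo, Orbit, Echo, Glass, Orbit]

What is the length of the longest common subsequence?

Match Echo at queue A[2]=queue B[1], Echo at queue A[3]=queue B[2], Glass at queue A[5]=queue B[6], Echo at queue A[7]=queue B[7], Orbit at queue A[8]=queue B[8], Echo at queue A[9]=queue B[9], Glass at queue A[10]=queue B[10] — 7 songs in the same relative order in both, and the DP table's final entry dp[11][11] is also 7, so no common subsequence is longer.

7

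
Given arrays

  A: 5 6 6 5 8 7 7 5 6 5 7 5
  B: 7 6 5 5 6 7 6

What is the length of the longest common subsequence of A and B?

5

One common subsequence of length 5: 6 [3,2], then 5 [4,3], then 5 [8,4], then 6 [9,5], then 7 [11,6]. Since dp[12][7] = 5, nothing longer is possible.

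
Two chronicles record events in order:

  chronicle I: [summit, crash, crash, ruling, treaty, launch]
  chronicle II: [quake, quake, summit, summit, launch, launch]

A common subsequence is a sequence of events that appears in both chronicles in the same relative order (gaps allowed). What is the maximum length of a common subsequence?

2

Pick summit (chronicle I #1, chronicle II #4), then launch (chronicle I #6, chronicle II #6); all 2 events appear in both, in order. dp[6][6] = 2 confirms this is the maximum.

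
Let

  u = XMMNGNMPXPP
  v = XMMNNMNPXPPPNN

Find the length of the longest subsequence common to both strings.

Pick X [1,1] → M [2,2] → M [3,3] → N [4,4] → N [6,5] → M [7,6] → P [8,8] → X [9,9] → P [10,11] → P [11,12]; all 10 characters appear in both, in order, and the DP table's final entry dp[11][14] is also 10, so no common subsequence is longer.

10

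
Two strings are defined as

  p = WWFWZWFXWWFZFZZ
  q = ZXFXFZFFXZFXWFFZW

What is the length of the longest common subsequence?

8

Match F at p[3]=q[8]; then Z at p[5]=q[10]; then F at p[7]=q[11]; then X at p[8]=q[12]; then W at p[10]=q[13]; then F at p[11]=q[14]; then F at p[13]=q[15]; then Z at p[14]=q[16] — 8 characters in the same relative order in both. The LCS DP gives dp[15][17] = 8, so this is optimal.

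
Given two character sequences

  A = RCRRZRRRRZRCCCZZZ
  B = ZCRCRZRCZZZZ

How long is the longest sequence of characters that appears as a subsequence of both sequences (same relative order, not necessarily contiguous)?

9

Pick R [1,3], then C [2,4], then R [4,5], then Z [5,6], then R [6,7], then Z [10,9], then Z [15,10], then Z [16,11], then Z [17,12]; all 9 characters appear in both, in order, and the DP table's final entry dp[17][12] is also 9, so no common subsequence is longer.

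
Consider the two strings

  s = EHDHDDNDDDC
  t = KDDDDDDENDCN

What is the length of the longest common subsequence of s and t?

7

Pick D at s[3]=t[3] → D at s[5]=t[4] → D at s[6]=t[5] → D at s[8]=t[6] → D at s[9]=t[7] → D at s[10]=t[10] → C at s[11]=t[11]; all 7 characters appear in both, in order. The LCS DP gives dp[11][12] = 7, so this is optimal.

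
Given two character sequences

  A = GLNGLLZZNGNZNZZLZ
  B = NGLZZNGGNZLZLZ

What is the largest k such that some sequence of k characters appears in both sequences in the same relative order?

12

Taking N at A[3]=B[1], then G at A[4]=B[2], then L at A[6]=B[3], then Z at A[7]=B[4], then Z at A[8]=B[5], then N at A[9]=B[6], then G at A[10]=B[8], then N at A[11]=B[9], then Z at A[12]=B[10], then Z at A[15]=B[12], then L at A[16]=B[13], then Z at A[17]=B[14] gives a common subsequence of length 12. dp[17][14] = 12 confirms this is the maximum.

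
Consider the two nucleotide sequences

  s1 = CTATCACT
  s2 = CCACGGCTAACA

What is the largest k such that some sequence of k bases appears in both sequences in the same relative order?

Taking C at s1[1]=s2[7] → T at s1[2]=s2[8] → A at s1[3]=s2[10] → C at s1[5]=s2[11] → A at s1[6]=s2[12] gives a common subsequence of length 5, and the DP table's final entry dp[8][12] is also 5, so no common subsequence is longer.

5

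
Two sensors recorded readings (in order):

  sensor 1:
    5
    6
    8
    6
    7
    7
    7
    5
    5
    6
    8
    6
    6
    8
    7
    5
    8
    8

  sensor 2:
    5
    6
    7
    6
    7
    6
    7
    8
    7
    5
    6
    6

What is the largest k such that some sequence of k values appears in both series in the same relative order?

9

One common subsequence of length 9: 5 [1,1]; then 6 [2,2]; then 6 [4,4]; then 7 [5,5]; then 7 [6,7]; then 7 [7,9]; then 5 [9,10]; then 6 [12,11]; then 6 [13,12]. dp[18][12] = 9 confirms this is the maximum.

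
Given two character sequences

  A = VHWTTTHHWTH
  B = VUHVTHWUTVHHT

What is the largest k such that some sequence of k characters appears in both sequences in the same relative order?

7

Let dp[i][j] be the LCS length of the first i characters of A and the first j characters of B. dp[i][j] = dp[i-1][j-1]+1 when the i-th and j-th characters match, else max(dp[i-1][j], dp[i][j-1]).
    ·  V  U  H  V  T  H  W  U  T  V  H  H  T
 ·  0  0  0  0  0  0  0  0  0  0  0  0  0  0
 V  0  1  1  1  1  1  1  1  1  1  1  1  1  1
 H  0  1  1  2  2  2  2  2  2  2  2  2  2  2
 W  0  1  1  2  2  2  2  3  3  3  3  3  3  3
 T  0  1  1  2  2  3  3  3  3  4  4  4  4  4
 T  0  1  1  2  2  3  3  3  3  4  4  4  4  5
 T  0  1  1  2  2  3  3  3  3  4  4  4  4  5
 H  0  1  1  2  2  3  4  4  4  4  4  5  5  5
 H  0  1  1  2  2  3  4  4  4  4  4  5  6  6
 W  0  1  1  2  2  3  4  5  5  5  5  5  6  6
 T  0  1  1  2  2  3  4  5  5  6  6  6  6  7
 H  0  1  1  2  2  3  4  5  5  6  6  7  7  7
dp[11][13] = 7. One LCS (by backtracking along matches): VHWTHHT.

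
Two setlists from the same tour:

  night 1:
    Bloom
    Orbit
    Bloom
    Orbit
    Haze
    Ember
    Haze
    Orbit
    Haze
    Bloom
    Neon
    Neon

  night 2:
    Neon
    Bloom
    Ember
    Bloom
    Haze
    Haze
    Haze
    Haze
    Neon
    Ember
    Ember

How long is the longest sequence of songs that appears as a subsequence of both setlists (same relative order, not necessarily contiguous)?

Taking Bloom (night 1 #1, night 2 #2); then Bloom (night 1 #3, night 2 #4); then Haze (night 1 #5, night 2 #6); then Haze (night 1 #7, night 2 #7); then Haze (night 1 #9, night 2 #8); then Neon (night 1 #11, night 2 #9) gives a common subsequence of length 6. The LCS DP gives dp[12][11] = 6, so this is optimal.

6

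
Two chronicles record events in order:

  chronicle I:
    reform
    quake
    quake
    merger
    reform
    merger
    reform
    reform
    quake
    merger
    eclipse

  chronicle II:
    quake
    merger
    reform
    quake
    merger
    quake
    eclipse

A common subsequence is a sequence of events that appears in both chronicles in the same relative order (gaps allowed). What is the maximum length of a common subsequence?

6

Taking quake [3,1], then merger [4,2], then reform [5,3], then merger [6,5], then quake [9,6], then eclipse [11,7] gives a common subsequence of length 6. dp[11][7] = 6 confirms this is the maximum.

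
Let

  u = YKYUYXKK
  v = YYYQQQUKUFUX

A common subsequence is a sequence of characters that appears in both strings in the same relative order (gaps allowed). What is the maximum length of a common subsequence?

4

Taking Y at u[1]=v[3], K at u[2]=v[8], U at u[4]=v[11], X at u[6]=v[12] gives a common subsequence of length 4. The LCS DP gives dp[8][12] = 4, so this is optimal.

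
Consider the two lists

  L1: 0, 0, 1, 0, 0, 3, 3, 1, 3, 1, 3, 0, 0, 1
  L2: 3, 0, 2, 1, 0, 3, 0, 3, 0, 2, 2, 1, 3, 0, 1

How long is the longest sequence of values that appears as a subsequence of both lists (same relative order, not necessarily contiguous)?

Pick 0 at L1[1]=L2[2], then 1 at L1[3]=L2[4], then 0 at L1[4]=L2[5], then 0 at L1[5]=L2[7], then 3 at L1[6]=L2[8], then 1 at L1[10]=L2[12], then 3 at L1[11]=L2[13], then 0 at L1[13]=L2[14], then 1 at L1[14]=L2[15]; all 9 values appear in both, in order, and the DP table's final entry dp[14][15] is also 9, so no common subsequence is longer.

9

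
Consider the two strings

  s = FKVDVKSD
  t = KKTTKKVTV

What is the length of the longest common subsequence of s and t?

3

Let dp[i][j] be the LCS length of the first i characters of s and the first j characters of t. dp[i][j] = dp[i-1][j-1]+1 when the i-th and j-th characters match, else max(dp[i-1][j], dp[i][j-1]).
    ·  K  K  T  T  K  K  V  T  V
 ·  0  0  0  0  0  0  0  0  0  0
 F  0  0  0  0  0  0  0  0  0  0
 K  0  1  1  1  1  1  1  1  1  1
 V  0  1  1  1  1  1  1  2  2  2
 D  0  1  1  1  1  1  1  2  2  2
 V  0  1  1  1  1  1  1  2  2  3
 K  0  1  2  2  2  2  2  2  2  3
 S  0  1  2  2  2  2  2  2  2  3
 D  0  1  2  2  2  2  2  2  2  3
dp[8][9] = 3. One LCS (by backtracking along matches): KVV.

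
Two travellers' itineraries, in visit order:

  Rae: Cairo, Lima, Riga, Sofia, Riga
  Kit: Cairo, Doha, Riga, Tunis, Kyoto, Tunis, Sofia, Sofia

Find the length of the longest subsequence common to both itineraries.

3

One common subsequence of length 3: Cairo at Rae[1]=Kit[1], Riga at Rae[3]=Kit[3], Sofia at Rae[4]=Kit[8]. dp[5][8] = 3 confirms this is the maximum.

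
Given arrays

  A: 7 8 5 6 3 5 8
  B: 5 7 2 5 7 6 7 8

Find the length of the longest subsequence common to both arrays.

One common subsequence of length 4: 7 at A[1]=B[2], 5 at A[3]=B[4], 6 at A[4]=B[6], 8 at A[7]=B[8], and the DP table's final entry dp[7][8] is also 4, so no common subsequence is longer.

4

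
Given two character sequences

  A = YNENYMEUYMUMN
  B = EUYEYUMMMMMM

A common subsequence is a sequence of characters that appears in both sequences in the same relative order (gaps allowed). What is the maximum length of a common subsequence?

Taking Y (A #1, B #3); then E (A #3, B #4); then Y (A #5, B #5); then M (A #6, B #10); then M (A #10, B #11); then M (A #12, B #12) gives a common subsequence of length 6. dp[13][12] = 6 confirms this is the maximum.

6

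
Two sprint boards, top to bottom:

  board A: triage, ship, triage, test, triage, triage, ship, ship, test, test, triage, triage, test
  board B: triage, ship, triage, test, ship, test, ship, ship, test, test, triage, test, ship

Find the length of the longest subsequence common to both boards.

Match triage (board A #1, board B #1), then ship (board A #2, board B #2), then triage (board A #3, board B #3), then test (board A #4, board B #6), then ship (board A #7, board B #7), then ship (board A #8, board B #8), then test (board A #9, board B #9), then test (board A #10, board B #10), then triage (board A #12, board B #11), then test (board A #13, board B #12) — 10 tasks in the same relative order in both. Since dp[13][13] = 10, nothing longer is possible.

10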